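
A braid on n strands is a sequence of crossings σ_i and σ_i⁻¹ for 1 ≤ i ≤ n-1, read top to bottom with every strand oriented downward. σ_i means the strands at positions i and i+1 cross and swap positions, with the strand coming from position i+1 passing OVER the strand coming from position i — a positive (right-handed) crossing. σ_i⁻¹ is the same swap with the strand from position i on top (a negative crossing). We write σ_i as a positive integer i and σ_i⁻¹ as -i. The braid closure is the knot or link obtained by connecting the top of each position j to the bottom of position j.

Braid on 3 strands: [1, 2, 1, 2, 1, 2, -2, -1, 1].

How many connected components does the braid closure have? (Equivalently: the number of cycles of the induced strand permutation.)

2

Derivation:
Track the strand permutation on 3 strands, starting from identity.
  step 1: s1 swaps positions 1,2 -> [2 1 3]
  step 2: s2 swaps positions 2,3 -> [2 3 1]
  step 3: s1 swaps positions 1,2 -> [3 2 1]
  step 4: s2 swaps positions 2,3 -> [3 1 2]
  step 5: s1 swaps positions 1,2 -> [1 3 2]
  step 6: s2 swaps positions 2,3 -> [1 2 3]
  step 7: s2^-1 swaps positions 2,3 -> [1 3 2]
  step 8: s1^-1 swaps positions 1,2 -> [3 1 2]
  step 9: s1 swaps positions 1,2 -> [1 3 2]
Final permutation (position -> original strand): [1 3 2]
Closure components = cycle count of this permutation = 2.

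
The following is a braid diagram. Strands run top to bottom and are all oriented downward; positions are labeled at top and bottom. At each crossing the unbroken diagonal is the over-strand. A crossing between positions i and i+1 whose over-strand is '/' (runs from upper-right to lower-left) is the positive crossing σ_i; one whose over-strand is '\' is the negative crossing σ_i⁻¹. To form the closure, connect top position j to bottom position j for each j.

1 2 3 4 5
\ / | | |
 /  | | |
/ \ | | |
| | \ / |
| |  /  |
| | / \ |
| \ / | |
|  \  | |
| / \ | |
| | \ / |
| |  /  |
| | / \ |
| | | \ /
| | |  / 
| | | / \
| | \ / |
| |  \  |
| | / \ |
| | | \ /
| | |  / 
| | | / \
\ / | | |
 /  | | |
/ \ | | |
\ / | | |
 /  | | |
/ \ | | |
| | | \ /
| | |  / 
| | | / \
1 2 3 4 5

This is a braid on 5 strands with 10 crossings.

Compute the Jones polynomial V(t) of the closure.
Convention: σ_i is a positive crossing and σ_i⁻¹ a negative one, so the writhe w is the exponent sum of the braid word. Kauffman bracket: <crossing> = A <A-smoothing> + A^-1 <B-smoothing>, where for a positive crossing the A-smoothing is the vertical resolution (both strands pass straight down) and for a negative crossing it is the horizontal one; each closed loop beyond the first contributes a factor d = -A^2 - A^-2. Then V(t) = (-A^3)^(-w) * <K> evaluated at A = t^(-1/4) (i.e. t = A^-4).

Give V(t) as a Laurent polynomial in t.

Reading the diagram top to bottom ('/'-over between positions i,i+1 = s_i, '\'-over = s_i^-1): braid word = s1 s3 s2^-1 s3 s4 s3^-1 s4 s1 s1 s4.
Braid: s1 s3 s2^-1 s3 s4 s3^-1 s4 s1 s1 s4 on 5 strands, 10 crossings.
Writhe w = (#positive) - (#negative) = 8 - 2 = 6.
Enumerate smoothing states for the bracket polynomial. There are 2^10 = 1024 states.
For each crossing: s=0 is the vertical smoothing, s=1 horizontal. Crossing k contributes A^(sign_k * (1 - 2*s_k)); loop factor d = -A^2 - A^-2.
Tabulate the states by total A-exponent and number of loops L (A-exp: L × count):
  A^10: L=3 ×1
  A^8: L=2 ×6, L=4 ×4
  A^6: L=1 ×9, L=3 ×32, L=5 ×4
  A^4: L=2 ×70, L=4 ×49, L=6 ×1
  A^2: L=1 ×30, L=3 ×149, L=5 ×31
  A^0: L=2 ×99, L=4 ×144, L=6 ×9
  A^-2: L=3 ×136, L=5 ×73, L=7 ×1
  A^-4: L=4 ×101, L=6 ×19
  A^-6: L=5 ×43, L=7 ×2
  A^-8: L=6 ×10
  A^-10: L=7 ×1
Each group contributes A^e * Σ count * d^(L-1):
Powers of d = -A^2 - A^-2: d^2 = A^4 + 2 + A^-4; d^3 = -A^6 - 3*A^2 - 3*A^-2 - A^-6; d^4 = A^8 + 4*A^4 + 6 + 4*A^-4 + A^-8; d^5 = -A^10 - 5*A^6 - 10*A^2 - 10*A^-2 - 5*A^-6 - A^-10; d^6 = A^12 + 6*A^8 + 15*A^4 + 20 + 15*A^-4 + 6*A^-8 + A^-12.
  A^10 * (d^2) = A^14 + 2*A^10 + A^6
  A^8 * (6*d + 4*d^3) = -4*A^14 - 18*A^10 - 18*A^6 - 4*A^2
  A^6 * (9 + 32*d^2 + 4*d^4) = 4*A^14 + 48*A^10 + 97*A^6 + 48*A^2 + 4*A^-2
  A^4 * (70*d + 49*d^3 + d^5) = -A^14 - 54*A^10 - 227*A^6 - 227*A^2 - 54*A^-2 - A^-6
  A^2 * (30 + 149*d^2 + 31*d^4) = 31*A^10 + 273*A^6 + 514*A^2 + 273*A^-2 + 31*A^-6
  A^0 * (99*d + 144*d^3 + 9*d^5) = -9*A^10 - 189*A^6 - 621*A^2 - 621*A^-2 - 189*A^-6 - 9*A^-10
  A^-2 * (136*d^2 + 73*d^4 + d^6) = A^10 + 79*A^6 + 443*A^2 + 730*A^-2 + 443*A^-6 + 79*A^-10 + A^-14
  A^-4 * (101*d^3 + 19*d^5) = -19*A^6 - 196*A^2 - 493*A^-2 - 493*A^-6 - 196*A^-10 - 19*A^-14
  A^-6 * (43*d^4 + 2*d^6) = 2*A^6 + 55*A^2 + 202*A^-2 + 298*A^-6 + 202*A^-10 + 55*A^-14 + 2*A^-18
  A^-8 * (10*d^5) = -10*A^2 - 50*A^-2 - 100*A^-6 - 100*A^-10 - 50*A^-14 - 10*A^-18
  A^-10 * (d^6) = A^2 + 6*A^-2 + 15*A^-6 + 20*A^-10 + 15*A^-14 + 6*A^-18 + A^-22
Summing the groups: <K> = A^10 - A^6 + 3*A^2 - 3*A^-2 + 4*A^-6 - 4*A^-10 + 2*A^-14 - 2*A^-18 + A^-22
Normalise by the writhe: (-A^3)^(-w) = (-A^3)^(-6) = A^-18, so f(A) = A^-18 * <K> = A^-8 - A^-12 + 3*A^-16 - 3*A^-20 + 4*A^-24 - 4*A^-28 + 2*A^-32 - 2*A^-36 + A^-40.
Substitute A = t^(-1/4), i.e. A^e → t^(-e/4): V(t) = t^10 - 2*t^9 + 2*t^8 - 4*t^7 + 4*t^6 - 3*t^5 + 3*t^4 - t^3 + t^2

Answer: t^10 - 2*t^9 + 2*t^8 - 4*t^7 + 4*t^6 - 3*t^5 + 3*t^4 - t^3 + t^2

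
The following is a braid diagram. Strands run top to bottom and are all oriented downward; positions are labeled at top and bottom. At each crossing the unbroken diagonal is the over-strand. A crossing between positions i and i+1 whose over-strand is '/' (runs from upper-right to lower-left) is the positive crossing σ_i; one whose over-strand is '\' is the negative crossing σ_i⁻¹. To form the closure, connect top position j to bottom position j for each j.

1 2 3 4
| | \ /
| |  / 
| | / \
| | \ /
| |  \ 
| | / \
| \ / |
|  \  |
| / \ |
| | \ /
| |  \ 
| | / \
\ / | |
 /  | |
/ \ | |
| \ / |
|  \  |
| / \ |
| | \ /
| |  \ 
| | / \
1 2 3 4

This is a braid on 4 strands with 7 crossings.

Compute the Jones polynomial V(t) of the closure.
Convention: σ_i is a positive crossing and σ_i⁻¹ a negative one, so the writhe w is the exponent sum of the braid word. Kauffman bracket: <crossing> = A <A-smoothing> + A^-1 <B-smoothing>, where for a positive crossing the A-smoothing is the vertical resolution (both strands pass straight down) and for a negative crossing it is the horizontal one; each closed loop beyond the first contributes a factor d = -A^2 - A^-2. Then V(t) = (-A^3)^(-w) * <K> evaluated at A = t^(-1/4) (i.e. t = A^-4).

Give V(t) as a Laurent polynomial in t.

t^-1 + t^-3 - t^-4

Derivation:
Reading the diagram top to bottom ('/'-over between positions i,i+1 = s_i, '\'-over = s_i^-1): braid word = s3 s3^-1 s2^-1 s3^-1 s1 s2^-1 s3^-1.
The presented braid s3 s3^-1 s2^-1 s3^-1 s1 s2^-1 s3^-1 on 4 strands reduces by inverse Markov moves (closure unchanged at each step):
  Deconjugate: the word is γ·β·γ⁻¹ with γ = s3 (prefix) and γ⁻¹ = s3^-1 (suffix); strip both.
Reduced to β = s3^-1 s2^-1 s3^-1 s1 s2^-1 on 4 strands, 5 crossings.
Compute on β:
Braid: s3^-1 s2^-1 s3^-1 s1 s2^-1 on 4 strands, 5 crossings.
Writhe w = (#positive) - (#negative) = 1 - 4 = -3.
Computing the Kauffman bracket via state sum. There are 2^5 = 32 states.
Each crossing splits two ways (0=vertical, 1=horizontal). The state's weight is A^(#A-smoothings - #B-smoothings) * d^(loops - 1).
  state 00000: A-exp=-3, loops=4, term = A^-3 * d^3
  state 00001: A-exp=-1, loops=3, term = A^-1 * d^2
  state 00010: A-exp=-5, loops=3, term = A^-5 * d^2
  state 00011: A-exp=-3, loops=2, term = A^-3 * d^1
  state 00100: A-exp=-1, loops=3, term = A^-1 * d^2
  state 00101: A-exp=+1, loops=2, term = A^1 * d^1
  state 00110: A-exp=-3, loops=2, term = A^-3 * d^1
  state 00111: A-exp=-1, loops=1, term = A^-1 * d^0
  state 01000: A-exp=-1, loops=3, term = A^-1 * d^2
  state 01001: A-exp=+1, loops=4, term = A^1 * d^3
  state 01010: A-exp=-3, loops=2, term = A^-3 * d^1
  state 01011: A-exp=-1, loops=3, term = A^-1 * d^2
  state 01100: A-exp=+1, loops=2, term = A^1 * d^1
  state 01101: A-exp=+3, loops=3, term = A^3 * d^2
  state 01110: A-exp=-1, loops=1, term = A^-1 * d^0
  state 01111: A-exp=+1, loops=2, term = A^1 * d^1
  state 10000: A-exp=-1, loops=3, term = A^-1 * d^2
  state 10001: A-exp=+1, loops=2, term = A^1 * d^1
  state 10010: A-exp=-3, loops=2, term = A^-3 * d^1
  state 10011: A-exp=-1, loops=1, term = A^-1 * d^0
  state 10100: A-exp=+1, loops=4, term = A^1 * d^3
  state 10101: A-exp=+3, loops=3, term = A^3 * d^2
  state 10110: A-exp=-1, loops=3, term = A^-1 * d^2
  state 10111: A-exp=+1, loops=2, term = A^1 * d^1
  state 11000: A-exp=+1, loops=2, term = A^1 * d^1
  state 11001: A-exp=+3, loops=3, term = A^3 * d^2
  state 11010: A-exp=-1, loops=1, term = A^-1 * d^0
  state 11011: A-exp=+1, loops=2, term = A^1 * d^1
  state 11100: A-exp=+3, loops=3, term = A^3 * d^2
  state 11101: A-exp=+5, loops=2, term = A^5 * d^1
  state 11110: A-exp=+1, loops=2, term = A^1 * d^1
  state 11111: A-exp=+3, loops=1, term = A^3 * d^0
Collect the terms by A-exponent (count of states per loop number):
Powers of d = -A^2 - A^-2: d^2 = A^4 + 2 + A^-4; d^3 = -A^6 - 3*A^2 - 3*A^-2 - A^-6.
  A^5 * (d) = -A^7 - A^3
  A^3 * (1 + 4*d^2) = 4*A^7 + 9*A^3 + 4*A^-1
  A^1 * (8*d + 2*d^3) = -2*A^7 - 14*A^3 - 14*A^-1 - 2*A^-5
  A^-1 * (4 + 6*d^2) = 6*A^3 + 16*A^-1 + 6*A^-5
  A^-3 * (4*d + d^3) = -A^3 - 7*A^-1 - 7*A^-5 - A^-9
  A^-5 * (d^2) = A^-1 + 2*A^-5 + A^-9
Summing the groups: <K> = A^7 - A^3 - A^-5
Normalise by the writhe: (-A^3)^(-w) = (-A^3)^(3) = -A^9, so f(A) = -A^9 * <K> = -A^16 + A^12 + A^4.
Substitute A = t^(-1/4), i.e. A^e → t^(-e/4): V(t) = t^-1 + t^-3 - t^-4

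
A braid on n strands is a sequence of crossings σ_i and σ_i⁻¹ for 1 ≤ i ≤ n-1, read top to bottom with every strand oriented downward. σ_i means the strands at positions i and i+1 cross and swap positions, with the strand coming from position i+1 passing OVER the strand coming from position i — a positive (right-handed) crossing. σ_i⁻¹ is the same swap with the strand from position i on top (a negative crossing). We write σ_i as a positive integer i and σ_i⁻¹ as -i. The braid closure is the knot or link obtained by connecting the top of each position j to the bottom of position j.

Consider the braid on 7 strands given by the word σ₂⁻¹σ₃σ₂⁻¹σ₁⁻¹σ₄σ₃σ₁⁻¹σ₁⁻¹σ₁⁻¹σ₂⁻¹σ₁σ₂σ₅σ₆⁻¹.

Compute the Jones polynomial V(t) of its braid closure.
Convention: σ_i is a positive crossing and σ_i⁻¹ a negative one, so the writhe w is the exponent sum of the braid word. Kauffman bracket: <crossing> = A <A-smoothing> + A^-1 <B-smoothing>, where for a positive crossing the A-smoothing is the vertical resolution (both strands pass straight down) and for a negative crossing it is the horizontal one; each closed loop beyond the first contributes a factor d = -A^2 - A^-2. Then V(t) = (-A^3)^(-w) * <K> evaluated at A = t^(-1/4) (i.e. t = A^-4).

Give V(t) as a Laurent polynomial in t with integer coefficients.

The presented braid s2^-1 s3 s2^-1 s1^-1 s4 s3 s1^-1 s1^-1 s1^-1 s2^-1 s1 s2 s5 s6^-1 on 7 strands reduces by inverse Markov moves (closure unchanged at each step):
  Destabilize: the word has the form β·s6^-1 where s6^-1 occurs only as the final letter (β ∈ B_6); drop it and the last strand → 6 strands.
  Destabilize: the word has the form β·s5 where s5 occurs only as the final letter (β ∈ B_5); drop it and the last strand → 5 strands.
  Deconjugate: the word is γ·β·γ⁻¹ with γ = s2^-1 (prefix) and γ⁻¹ = s2 (suffix); strip both.
Reduced to β = s3 s2^-1 s1^-1 s4 s3 s1^-1 s1^-1 s1^-1 s2^-1 s1 on 5 strands, 10 crossings.
Compute on β:
Braid: s3 s2^-1 s1^-1 s4 s3 s1^-1 s1^-1 s1^-1 s2^-1 s1 on 5 strands, 10 crossings.
Writhe w = (#positive) - (#negative) = 4 - 6 = -2.
Enumerate smoothing states for the bracket polynomial. There are 2^10 = 1024 states.
Each crossing splits two ways (0=vertical, 1=horizontal). The state's weight is A^(#A-smoothings - #B-smoothings) * d^(loops - 1).
Tabulate the states by total A-exponent and number of loops L (A-exp: L × count):
  A^10: L=7 ×1
  A^8: L=6 ×10
  A^6: L=5 ×42, L=7 ×3
  A^4: L=4 ×95, L=6 ×24, L=8 ×1
  A^2: L=3 ×124, L=5 ×76, L=7 ×10
  A^0: L=2 ×90, L=4 ×126, L=6 ×35, L=8 ×1
  A^-2: L=1 ×28, L=3 ×116, L=5 ×61, L=7 ×5
  A^-4: L=2 ×50, L=4 ×60, L=6 ×10
  A^-6: L=1 ×5, L=3 ×29, L=5 ×11
  A^-8: L=2 ×4, L=4 ×6
  A^-10: L=3 ×1
Each group contributes A^e * Σ count * d^(L-1):
Powers of d = -A^2 - A^-2: d^2 = A^4 + 2 + A^-4; d^3 = -A^6 - 3*A^2 - 3*A^-2 - A^-6; d^4 = A^8 + 4*A^4 + 6 + 4*A^-4 + A^-8; d^5 = -A^10 - 5*A^6 - 10*A^2 - 10*A^-2 - 5*A^-6 - A^-10; d^6 = A^12 + 6*A^8 + 15*A^4 + 20 + 15*A^-4 + 6*A^-8 + A^-12; d^7 = -A^14 - 7*A^10 - 21*A^6 - 35*A^2 - 35*A^-2 - 21*A^-6 - 7*A^-10 - A^-14.
  A^10 * (d^6) = A^22 + 6*A^18 + 15*A^14 + 20*A^10 + 15*A^6 + 6*A^2 + A^-2
  A^8 * (10*d^5) = -10*A^18 - 50*A^14 - 100*A^10 - 100*A^6 - 50*A^2 - 10*A^-2
  A^6 * (42*d^4 + 3*d^6) = 3*A^18 + 60*A^14 + 213*A^10 + 312*A^6 + 213*A^2 + 60*A^-2 + 3*A^-6
  A^4 * (95*d^3 + 24*d^5 + d^7) = -A^18 - 31*A^14 - 236*A^10 - 560*A^6 - 560*A^2 - 236*A^-2 - 31*A^-6 - A^-10
  A^2 * (124*d^2 + 76*d^4 + 10*d^6) = 10*A^14 + 136*A^10 + 578*A^6 + 904*A^2 + 578*A^-2 + 136*A^-6 + 10*A^-10
  A^0 * (90*d + 126*d^3 + 35*d^5 + d^7) = -A^14 - 42*A^10 - 322*A^6 - 853*A^2 - 853*A^-2 - 322*A^-6 - 42*A^-10 - A^-14
  A^-2 * (28 + 116*d^2 + 61*d^4 + 5*d^6) = 5*A^10 + 91*A^6 + 435*A^2 + 726*A^-2 + 435*A^-6 + 91*A^-10 + 5*A^-14
  A^-4 * (50*d + 60*d^3 + 10*d^5) = -10*A^6 - 110*A^2 - 330*A^-2 - 330*A^-6 - 110*A^-10 - 10*A^-14
  A^-6 * (5 + 29*d^2 + 11*d^4) = 11*A^2 + 73*A^-2 + 129*A^-6 + 73*A^-10 + 11*A^-14
  A^-8 * (4*d + 6*d^3) = -6*A^-2 - 22*A^-6 - 22*A^-10 - 6*A^-14
  A^-10 * (d^2) = A^-6 + 2*A^-10 + A^-14
Summing the groups: <K> = A^22 - 2*A^18 + 3*A^14 - 4*A^10 + 4*A^6 - 4*A^2 + 3*A^-2 - A^-6 + A^-10
Normalise by the writhe: (-A^3)^(-w) = (-A^3)^(2) = A^6, so f(A) = A^6 * <K> = A^28 - 2*A^24 + 3*A^20 - 4*A^16 + 4*A^12 - 4*A^8 + 3*A^4 - 1 + A^-4.
Substitute A = t^(-1/4), i.e. A^e → t^(-e/4): V(t) = t - 1 + 3*t^-1 - 4*t^-2 + 4*t^-3 - 4*t^-4 + 3*t^-5 - 2*t^-6 + t^-7

Answer: t - 1 + 3*t^-1 - 4*t^-2 + 4*t^-3 - 4*t^-4 + 3*t^-5 - 2*t^-6 + t^-7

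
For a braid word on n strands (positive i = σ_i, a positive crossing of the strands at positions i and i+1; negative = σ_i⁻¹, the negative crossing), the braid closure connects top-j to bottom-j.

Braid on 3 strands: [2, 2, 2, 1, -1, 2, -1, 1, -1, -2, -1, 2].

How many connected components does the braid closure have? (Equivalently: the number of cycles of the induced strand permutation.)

1

Derivation:
Track the strand permutation on 3 strands, starting from identity.
  step 1: s2 swaps positions 2,3 -> [1 3 2]
  step 2: s2 swaps positions 2,3 -> [1 2 3]
  step 3: s2 swaps positions 2,3 -> [1 3 2]
  step 4: s1 swaps positions 1,2 -> [3 1 2]
  step 5: s1^-1 swaps positions 1,2 -> [1 3 2]
  step 6: s2 swaps positions 2,3 -> [1 2 3]
  step 7: s1^-1 swaps positions 1,2 -> [2 1 3]
  step 8: s1 swaps positions 1,2 -> [1 2 3]
  step 9: s1^-1 swaps positions 1,2 -> [2 1 3]
  step 10: s2^-1 swaps positions 2,3 -> [2 3 1]
  step 11: s1^-1 swaps positions 1,2 -> [3 2 1]
  step 12: s2 swaps positions 2,3 -> [3 1 2]
Final permutation (position -> original strand): [3 1 2]
Closure components = cycle count of this permutation = 1.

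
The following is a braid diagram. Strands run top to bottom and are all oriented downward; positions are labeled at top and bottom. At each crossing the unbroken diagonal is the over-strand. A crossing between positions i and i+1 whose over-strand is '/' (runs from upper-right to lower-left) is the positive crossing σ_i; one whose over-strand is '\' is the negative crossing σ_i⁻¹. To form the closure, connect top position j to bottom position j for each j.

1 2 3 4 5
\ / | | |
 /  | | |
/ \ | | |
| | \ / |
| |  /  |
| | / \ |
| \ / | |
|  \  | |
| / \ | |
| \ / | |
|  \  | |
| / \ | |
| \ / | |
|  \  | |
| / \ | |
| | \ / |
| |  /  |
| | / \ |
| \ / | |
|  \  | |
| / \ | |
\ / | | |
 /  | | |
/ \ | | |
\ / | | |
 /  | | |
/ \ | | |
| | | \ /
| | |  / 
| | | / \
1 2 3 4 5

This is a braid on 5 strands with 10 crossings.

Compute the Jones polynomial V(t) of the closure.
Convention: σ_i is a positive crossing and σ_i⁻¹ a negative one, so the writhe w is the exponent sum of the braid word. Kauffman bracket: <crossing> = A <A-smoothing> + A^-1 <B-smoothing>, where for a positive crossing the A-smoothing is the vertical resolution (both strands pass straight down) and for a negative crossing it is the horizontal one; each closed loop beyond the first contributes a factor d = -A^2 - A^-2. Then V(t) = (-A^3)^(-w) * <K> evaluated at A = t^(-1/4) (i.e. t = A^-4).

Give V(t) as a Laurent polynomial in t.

-t^5 + 2*t^4 - 3*t^3 + 5*t^2 - 5*t + 6 - 5*t^-1 + 3*t^-2 - 2*t^-3 + t^-4

Derivation:
Reading the diagram top to bottom ('/'-over between positions i,i+1 = s_i, '\'-over = s_i^-1): braid word = s1 s3 s2^-1 s2^-1 s2^-1 s3 s2^-1 s1 s1 s4.
The presented braid s1 s3 s2^-1 s2^-1 s2^-1 s3 s2^-1 s1 s1 s4 on 5 strands reduces by inverse Markov moves (closure unchanged at each step):
  Destabilize: the word has the form β·s4 where s4 occurs only as the final letter (β ∈ B_4); drop it and the last strand → 4 strands.
Reduced to β = s1 s3 s2^-1 s2^-1 s2^-1 s3 s2^-1 s1 s1 on 4 strands, 9 crossings.
Compute on β:
Braid: s1 s3 s2^-1 s2^-1 s2^-1 s3 s2^-1 s1 s1 on 4 strands, 9 crossings.
Writhe w = (#positive) - (#negative) = 5 - 4 = 1.
State-sum expansion of <K>. There are 2^9 = 512 states.
Smooth each crossing (0=||, 1=⌣⌢); contribution A^(Σ sign_k(1-2s_k)) * d^(L-1).
Tabulate the states by total A-exponent and number of loops L (A-exp: L × count):
  A^9: L=6 ×1
  A^7: L=5 ×9
  A^5: L=4 ×33, L=6 ×3
  A^3: L=3 ×64, L=5 ×19, L=7 ×1
  A^1: L=2 ×68, L=4 ×52, L=6 ×6
  A^-1: L=1 ×33, L=3 ×75, L=5 ×18
  A^-3: L=2 ×51, L=4 ×32, L=6 ×1
  A^-5: L=3 ×32, L=5 ×4
  A^-7: L=4 ×9
  A^-9: L=5 ×1
Each group contributes A^e * Σ count * d^(L-1):
Powers of d = -A^2 - A^-2: d^2 = A^4 + 2 + A^-4; d^3 = -A^6 - 3*A^2 - 3*A^-2 - A^-6; d^4 = A^8 + 4*A^4 + 6 + 4*A^-4 + A^-8; d^5 = -A^10 - 5*A^6 - 10*A^2 - 10*A^-2 - 5*A^-6 - A^-10; d^6 = A^12 + 6*A^8 + 15*A^4 + 20 + 15*A^-4 + 6*A^-8 + A^-12.
  A^9 * (d^5) = -A^19 - 5*A^15 - 10*A^11 - 10*A^7 - 5*A^3 - A^-1
  A^7 * (9*d^4) = 9*A^15 + 36*A^11 + 54*A^7 + 36*A^3 + 9*A^-1
  A^5 * (33*d^3 + 3*d^5) = -3*A^15 - 48*A^11 - 129*A^7 - 129*A^3 - 48*A^-1 - 3*A^-5
  A^3 * (64*d^2 + 19*d^4 + d^6) = A^15 + 25*A^11 + 155*A^7 + 262*A^3 + 155*A^-1 + 25*A^-5 + A^-9
  A^1 * (68*d + 52*d^3 + 6*d^5) = -6*A^11 - 82*A^7 - 284*A^3 - 284*A^-1 - 82*A^-5 - 6*A^-9
  A^-1 * (33 + 75*d^2 + 18*d^4) = 18*A^7 + 147*A^3 + 291*A^-1 + 147*A^-5 + 18*A^-9
  A^-3 * (51*d + 32*d^3 + d^5) = -A^7 - 37*A^3 - 157*A^-1 - 157*A^-5 - 37*A^-9 - A^-13
  A^-5 * (32*d^2 + 4*d^4) = 4*A^3 + 48*A^-1 + 88*A^-5 + 48*A^-9 + 4*A^-13
  A^-7 * (9*d^3) = -9*A^-1 - 27*A^-5 - 27*A^-9 - 9*A^-13
  A^-9 * (d^4) = A^-1 + 4*A^-5 + 6*A^-9 + 4*A^-13 + A^-17
Summing the groups: <K> = -A^19 + 2*A^15 - 3*A^11 + 5*A^7 - 6*A^3 + 5*A^-1 - 5*A^-5 + 3*A^-9 - 2*A^-13 + A^-17
Normalise by the writhe: (-A^3)^(-w) = (-A^3)^(-1) = -A^-3, so f(A) = -A^-3 * <K> = A^16 - 2*A^12 + 3*A^8 - 5*A^4 + 6 - 5*A^-4 + 5*A^-8 - 3*A^-12 + 2*A^-16 - A^-20.
Substitute A = t^(-1/4), i.e. A^e → t^(-e/4): V(t) = -t^5 + 2*t^4 - 3*t^3 + 5*t^2 - 5*t + 6 - 5*t^-1 + 3*t^-2 - 2*t^-3 + t^-4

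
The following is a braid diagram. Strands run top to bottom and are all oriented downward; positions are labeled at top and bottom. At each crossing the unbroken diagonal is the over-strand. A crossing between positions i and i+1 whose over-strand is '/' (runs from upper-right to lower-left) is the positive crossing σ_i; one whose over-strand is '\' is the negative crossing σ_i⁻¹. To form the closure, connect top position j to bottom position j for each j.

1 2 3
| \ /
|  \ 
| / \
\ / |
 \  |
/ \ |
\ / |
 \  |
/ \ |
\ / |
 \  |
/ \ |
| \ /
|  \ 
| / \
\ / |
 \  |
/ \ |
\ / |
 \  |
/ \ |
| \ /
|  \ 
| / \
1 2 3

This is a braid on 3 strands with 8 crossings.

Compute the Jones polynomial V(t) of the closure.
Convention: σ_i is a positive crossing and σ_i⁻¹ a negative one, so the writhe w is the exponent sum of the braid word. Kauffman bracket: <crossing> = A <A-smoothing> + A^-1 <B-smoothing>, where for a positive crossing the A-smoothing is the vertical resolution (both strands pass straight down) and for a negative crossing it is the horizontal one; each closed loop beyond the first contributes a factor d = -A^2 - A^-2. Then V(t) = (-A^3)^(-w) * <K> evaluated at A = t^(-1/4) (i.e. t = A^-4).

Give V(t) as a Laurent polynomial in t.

Reading the diagram top to bottom ('/'-over between positions i,i+1 = s_i, '\'-over = s_i^-1): braid word = s2^-1 s1^-1 s1^-1 s1^-1 s2^-1 s1^-1 s1^-1 s2^-1.
Braid: s2^-1 s1^-1 s1^-1 s1^-1 s2^-1 s1^-1 s1^-1 s2^-1 on 3 strands, 8 crossings.
Writhe w = (#positive) - (#negative) = 0 - 8 = -8.
Enumerate smoothing states for the bracket polynomial. There are 2^8 = 256 states.
Each crossing splits two ways (0=vertical, 1=horizontal). The state's weight is A^(#A-smoothings - #B-smoothings) * d^(loops - 1).
Tabulate the states by total A-exponent and number of loops L (A-exp: L × count):
  A^8: L=5 ×1
  A^6: L=4 ×7, L=6 ×1
  A^4: L=3 ×19, L=5 ×9
  A^2: L=2 ×24, L=4 ×31, L=6 ×1
  A^0: L=1 ×12, L=3 ×53, L=5 ×5
  A^-2: L=2 ×45, L=4 ×11
  A^-4: L=1 ×15, L=3 ×13
  A^-6: L=2 ×8
  A^-8: L=3 ×1
Each group contributes A^e * Σ count * d^(L-1):
Powers of d = -A^2 - A^-2: d^2 = A^4 + 2 + A^-4; d^3 = -A^6 - 3*A^2 - 3*A^-2 - A^-6; d^4 = A^8 + 4*A^4 + 6 + 4*A^-4 + A^-8; d^5 = -A^10 - 5*A^6 - 10*A^2 - 10*A^-2 - 5*A^-6 - A^-10.
  A^8 * (d^4) = A^16 + 4*A^12 + 6*A^8 + 4*A^4 + 1
  A^6 * (7*d^3 + d^5) = -A^16 - 12*A^12 - 31*A^8 - 31*A^4 - 12 - A^-4
  A^4 * (19*d^2 + 9*d^4) = 9*A^12 + 55*A^8 + 92*A^4 + 55 + 9*A^-4
  A^2 * (24*d + 31*d^3 + d^5) = -A^12 - 36*A^8 - 127*A^4 - 127 - 36*A^-4 - A^-8
  A^0 * (12 + 53*d^2 + 5*d^4) = 5*A^8 + 73*A^4 + 148 + 73*A^-4 + 5*A^-8
  A^-2 * (45*d + 11*d^3) = -11*A^4 - 78 - 78*A^-4 - 11*A^-8
  A^-4 * (15 + 13*d^2) = 13 + 41*A^-4 + 13*A^-8
  A^-6 * (8*d) = -8*A^-4 - 8*A^-8
  A^-8 * (d^2) = A^-4 + 2*A^-8 + A^-12
Summing the groups: <K> = -A^8 + A^-4 + A^-12
Normalise by the writhe: (-A^3)^(-w) = (-A^3)^(8) = A^24, so f(A) = A^24 * <K> = -A^32 + A^20 + A^12.
Substitute A = t^(-1/4), i.e. A^e → t^(-e/4): V(t) = t^-3 + t^-5 - t^-8

Answer: t^-3 + t^-5 - t^-8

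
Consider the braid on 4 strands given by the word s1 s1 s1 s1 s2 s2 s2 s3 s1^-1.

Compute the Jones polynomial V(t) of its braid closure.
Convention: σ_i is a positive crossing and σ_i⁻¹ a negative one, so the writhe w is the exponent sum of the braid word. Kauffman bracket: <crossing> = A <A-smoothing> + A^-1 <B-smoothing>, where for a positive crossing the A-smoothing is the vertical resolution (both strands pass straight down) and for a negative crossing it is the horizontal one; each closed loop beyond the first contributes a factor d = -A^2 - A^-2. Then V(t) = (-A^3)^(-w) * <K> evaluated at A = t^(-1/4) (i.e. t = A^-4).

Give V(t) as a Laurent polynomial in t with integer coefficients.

t^8 - 2*t^7 + t^6 - 2*t^5 + 2*t^4 + t^2

Derivation:
The presented braid s1 s1 s1 s1 s2 s2 s2 s3 s1^-1 on 4 strands reduces by inverse Markov moves (closure unchanged at each step):
  Deconjugate: the word is γ·β·γ⁻¹ with γ = s1 (prefix) and γ⁻¹ = s1^-1 (suffix); strip both.
  Destabilize: the word has the form β·s3 where s3 occurs only as the final letter (β ∈ B_3); drop it and the last strand → 3 strands.
Reduced to β = s1 s1 s1 s2 s2 s2 on 3 strands, 6 crossings.
Compute on β:
Braid: s1 s1 s1 s2 s2 s2 on 3 strands, 6 crossings.
Writhe w = (#positive) - (#negative) = 6 - 0 = 6.
Computing the Kauffman bracket via state sum. There are 2^6 = 64 states.
Each crossing splits two ways (0=vertical, 1=horizontal). The state's weight is A^(#A-smoothings - #B-smoothings) * d^(loops - 1).
Tabulate the states by total A-exponent and number of loops L (A-exp: L × count):
  A^6: L=3 ×1
  A^4: L=2 ×6
  A^2: L=1 ×9, L=3 ×6
  A^0: L=2 ×18, L=4 ×2
  A^-2: L=3 ×15
  A^-4: L=4 ×6
  A^-6: L=5 ×1
Each group contributes A^e * Σ count * d^(L-1):
Powers of d = -A^2 - A^-2: d^2 = A^4 + 2 + A^-4; d^3 = -A^6 - 3*A^2 - 3*A^-2 - A^-6; d^4 = A^8 + 4*A^4 + 6 + 4*A^-4 + A^-8.
  A^6 * (d^2) = A^10 + 2*A^6 + A^2
  A^4 * (6*d) = -6*A^6 - 6*A^2
  A^2 * (9 + 6*d^2) = 6*A^6 + 21*A^2 + 6*A^-2
  A^0 * (18*d + 2*d^3) = -2*A^6 - 24*A^2 - 24*A^-2 - 2*A^-6
  A^-2 * (15*d^2) = 15*A^2 + 30*A^-2 + 15*A^-6
  A^-4 * (6*d^3) = -6*A^2 - 18*A^-2 - 18*A^-6 - 6*A^-10
  A^-6 * (d^4) = A^2 + 4*A^-2 + 6*A^-6 + 4*A^-10 + A^-14
Summing the groups: <K> = A^10 + 2*A^2 - 2*A^-2 + A^-6 - 2*A^-10 + A^-14
Normalise by the writhe: (-A^3)^(-w) = (-A^3)^(-6) = A^-18, so f(A) = A^-18 * <K> = A^-8 + 2*A^-16 - 2*A^-20 + A^-24 - 2*A^-28 + A^-32.
Substitute A = t^(-1/4), i.e. A^e → t^(-e/4): V(t) = t^8 - 2*t^7 + t^6 - 2*t^5 + 2*t^4 + t^2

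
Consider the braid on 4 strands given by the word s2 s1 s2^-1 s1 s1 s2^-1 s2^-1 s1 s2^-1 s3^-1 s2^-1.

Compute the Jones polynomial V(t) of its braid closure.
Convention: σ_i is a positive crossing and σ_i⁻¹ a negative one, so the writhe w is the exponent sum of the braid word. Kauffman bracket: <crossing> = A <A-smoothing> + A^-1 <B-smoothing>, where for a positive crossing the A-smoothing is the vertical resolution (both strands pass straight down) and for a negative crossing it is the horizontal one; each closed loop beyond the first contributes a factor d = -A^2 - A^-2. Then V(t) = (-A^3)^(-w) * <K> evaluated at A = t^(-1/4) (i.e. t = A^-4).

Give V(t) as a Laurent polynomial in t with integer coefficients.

t^4 - 3*t^3 + 5*t^2 - 6*t + 7 - 6*t^-1 + 5*t^-2 - 3*t^-3 + t^-4

Derivation:
The presented braid s2 s1 s2^-1 s1 s1 s2^-1 s2^-1 s1 s2^-1 s3^-1 s2^-1 on 4 strands reduces by inverse Markov moves (closure unchanged at each step):
  Deconjugate: the word is γ·β·γ⁻¹ with γ = s2 (prefix) and γ⁻¹ = s2^-1 (suffix); strip both.
  Destabilize: the word has the form β·s3^-1 where s3^-1 occurs only as the final letter (β ∈ B_3); drop it and the last strand → 3 strands.
Reduced to β = s1 s2^-1 s1 s1 s2^-1 s2^-1 s1 s2^-1 on 3 strands, 8 crossings.
Compute on β:
Braid: s1 s2^-1 s1 s1 s2^-1 s2^-1 s1 s2^-1 on 3 strands, 8 crossings.
Writhe w = (#positive) - (#negative) = 4 - 4 = 0.
State-sum expansion of <K>. There are 2^8 = 256 states.
For each crossing: s=0 is the vertical smoothing, s=1 horizontal. Crossing k contributes A^(sign_k * (1 - 2*s_k)); loop factor d = -A^2 - A^-2.
Tabulate the states by total A-exponent and number of loops L (A-exp: L × count):
  A^8: L=5 ×1
  A^6: L=4 ×8
  A^4: L=3 ×27, L=5 ×1
  A^2: L=2 ×47, L=4 ×9
  A^0: L=1 ×37, L=3 ×32, L=5 ×1
  A^-2: L=2 ×47, L=4 ×9
  A^-4: L=3 ×27, L=5 ×1
  A^-6: L=4 ×8
  A^-8: L=5 ×1
Each group contributes A^e * Σ count * d^(L-1):
Powers of d = -A^2 - A^-2: d^2 = A^4 + 2 + A^-4; d^3 = -A^6 - 3*A^2 - 3*A^-2 - A^-6; d^4 = A^8 + 4*A^4 + 6 + 4*A^-4 + A^-8.
  A^8 * (d^4) = A^16 + 4*A^12 + 6*A^8 + 4*A^4 + 1
  A^6 * (8*d^3) = -8*A^12 - 24*A^8 - 24*A^4 - 8
  A^4 * (27*d^2 + d^4) = A^12 + 31*A^8 + 60*A^4 + 31 + A^-4
  A^2 * (47*d + 9*d^3) = -9*A^8 - 74*A^4 - 74 - 9*A^-4
  A^0 * (37 + 32*d^2 + d^4) = A^8 + 36*A^4 + 107 + 36*A^-4 + A^-8
  A^-2 * (47*d + 9*d^3) = -9*A^4 - 74 - 74*A^-4 - 9*A^-8
  A^-4 * (27*d^2 + d^4) = A^4 + 31 + 60*A^-4 + 31*A^-8 + A^-12
  A^-6 * (8*d^3) = -8 - 24*A^-4 - 24*A^-8 - 8*A^-12
  A^-8 * (d^4) = 1 + 4*A^-4 + 6*A^-8 + 4*A^-12 + A^-16
Summing the groups: <K> = A^16 - 3*A^12 + 5*A^8 - 6*A^4 + 7 - 6*A^-4 + 5*A^-8 - 3*A^-12 + A^-16
Normalise by the writhe: (-A^3)^(-w) = (-A^3)^(0) = 1, so f(A) = 1 * <K> = A^16 - 3*A^12 + 5*A^8 - 6*A^4 + 7 - 6*A^-4 + 5*A^-8 - 3*A^-12 + A^-16.
Substitute A = t^(-1/4), i.e. A^e → t^(-e/4): V(t) = t^4 - 3*t^3 + 5*t^2 - 6*t + 7 - 6*t^-1 + 5*t^-2 - 3*t^-3 + t^-4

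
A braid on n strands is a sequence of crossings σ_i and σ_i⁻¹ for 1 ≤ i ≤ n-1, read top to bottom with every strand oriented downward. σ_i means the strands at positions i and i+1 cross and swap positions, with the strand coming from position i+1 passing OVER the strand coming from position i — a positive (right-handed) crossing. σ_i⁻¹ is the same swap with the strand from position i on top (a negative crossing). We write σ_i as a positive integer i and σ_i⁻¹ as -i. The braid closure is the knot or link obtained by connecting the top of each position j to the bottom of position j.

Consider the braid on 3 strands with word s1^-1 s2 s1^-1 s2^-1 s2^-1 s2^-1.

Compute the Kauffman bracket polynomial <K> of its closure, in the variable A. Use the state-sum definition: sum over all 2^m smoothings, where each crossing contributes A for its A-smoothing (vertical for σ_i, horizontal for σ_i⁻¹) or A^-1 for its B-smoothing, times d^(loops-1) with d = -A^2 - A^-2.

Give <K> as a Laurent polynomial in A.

Braid: s1^-1 s2 s1^-1 s2^-1 s2^-1 s2^-1 on 3 strands, 6 crossings.
Writhe w = (#positive) - (#negative) = 1 - 5 = -4.
Enumerate smoothing states for the bracket polynomial. There are 2^6 = 64 states.
Each crossing splits two ways (0=vertical, 1=horizontal). The state's weight is A^(#A-smoothings - #B-smoothings) * d^(loops - 1).
Tabulate the states by total A-exponent and number of loops L (A-exp: L × count):
  A^6: L=4 ×1
  A^4: L=3 ×6
  A^2: L=2 ×12, L=4 ×3
  A^0: L=1 ×9, L=3 ×10, L=5 ×1
  A^-2: L=2 ×12, L=4 ×3
  A^-4: L=1 ×2, L=3 ×4
  A^-6: L=2 ×1
Each group contributes A^e * Σ count * d^(L-1):
Powers of d = -A^2 - A^-2: d^2 = A^4 + 2 + A^-4; d^3 = -A^6 - 3*A^2 - 3*A^-2 - A^-6; d^4 = A^8 + 4*A^4 + 6 + 4*A^-4 + A^-8.
  A^6 * (d^3) = -A^12 - 3*A^8 - 3*A^4 - 1
  A^4 * (6*d^2) = 6*A^8 + 12*A^4 + 6
  A^2 * (12*d + 3*d^3) = -3*A^8 - 21*A^4 - 21 - 3*A^-4
  A^0 * (9 + 10*d^2 + d^4) = A^8 + 14*A^4 + 35 + 14*A^-4 + A^-8
  A^-2 * (12*d + 3*d^3) = -3*A^4 - 21 - 21*A^-4 - 3*A^-8
  A^-4 * (2 + 4*d^2) = 4 + 10*A^-4 + 4*A^-8
  A^-6 * (d) = -A^-4 - A^-8
Summing the groups: <K> = -A^12 + A^8 - A^4 + 2 - A^-4 + A^-8

Answer: -A^12 + A^8 - A^4 + 2 - A^-4 + A^-8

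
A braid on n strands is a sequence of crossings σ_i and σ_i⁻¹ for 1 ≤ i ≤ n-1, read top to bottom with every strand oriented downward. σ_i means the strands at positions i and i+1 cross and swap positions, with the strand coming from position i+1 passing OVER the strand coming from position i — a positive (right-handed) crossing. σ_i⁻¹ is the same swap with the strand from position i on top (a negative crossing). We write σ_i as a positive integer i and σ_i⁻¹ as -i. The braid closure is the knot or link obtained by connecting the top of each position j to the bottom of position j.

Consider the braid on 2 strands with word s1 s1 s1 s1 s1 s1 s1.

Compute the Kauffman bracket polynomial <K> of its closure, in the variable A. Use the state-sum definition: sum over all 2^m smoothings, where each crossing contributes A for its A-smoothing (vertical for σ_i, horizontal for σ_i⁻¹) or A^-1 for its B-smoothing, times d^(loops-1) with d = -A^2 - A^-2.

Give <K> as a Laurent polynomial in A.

-A^9 - A + A^-3 - A^-7 + A^-11 - A^-15 + A^-19

Derivation:
Braid: s1 s1 s1 s1 s1 s1 s1 on 2 strands, 7 crossings.
Writhe w = (#positive) - (#negative) = 7 - 0 = 7.
State-sum expansion of <K>. There are 2^7 = 128 states.
Each crossing splits two ways (0=vertical, 1=horizontal). The state's weight is A^(#A-smoothings - #B-smoothings) * d^(loops - 1).
Tabulate the states by total A-exponent and number of loops L (A-exp: L × count):
  A^7: L=2 ×1
  A^5: L=1 ×7
  A^3: L=2 ×21
  A^1: L=3 ×35
  A^-1: L=4 ×35
  A^-3: L=5 ×21
  A^-5: L=6 ×7
  A^-7: L=7 ×1
Each group contributes A^e * Σ count * d^(L-1):
Powers of d = -A^2 - A^-2: d^2 = A^4 + 2 + A^-4; d^3 = -A^6 - 3*A^2 - 3*A^-2 - A^-6; d^4 = A^8 + 4*A^4 + 6 + 4*A^-4 + A^-8; d^5 = -A^10 - 5*A^6 - 10*A^2 - 10*A^-2 - 5*A^-6 - A^-10; d^6 = A^12 + 6*A^8 + 15*A^4 + 20 + 15*A^-4 + 6*A^-8 + A^-12.
  A^7 * (d) = -A^9 - A^5
  A^5 * (7) = 7*A^5
  A^3 * (21*d) = -21*A^5 - 21*A
  A^1 * (35*d^2) = 35*A^5 + 70*A + 35*A^-3
  A^-1 * (35*d^3) = -35*A^5 - 105*A - 105*A^-3 - 35*A^-7
  A^-3 * (21*d^4) = 21*A^5 + 84*A + 126*A^-3 + 84*A^-7 + 21*A^-11
  A^-5 * (7*d^5) = -7*A^5 - 35*A - 70*A^-3 - 70*A^-7 - 35*A^-11 - 7*A^-15
  A^-7 * (d^6) = A^5 + 6*A + 15*A^-3 + 20*A^-7 + 15*A^-11 + 6*A^-15 + A^-19
Summing the groups: <K> = -A^9 - A + A^-3 - A^-7 + A^-11 - A^-15 + A^-19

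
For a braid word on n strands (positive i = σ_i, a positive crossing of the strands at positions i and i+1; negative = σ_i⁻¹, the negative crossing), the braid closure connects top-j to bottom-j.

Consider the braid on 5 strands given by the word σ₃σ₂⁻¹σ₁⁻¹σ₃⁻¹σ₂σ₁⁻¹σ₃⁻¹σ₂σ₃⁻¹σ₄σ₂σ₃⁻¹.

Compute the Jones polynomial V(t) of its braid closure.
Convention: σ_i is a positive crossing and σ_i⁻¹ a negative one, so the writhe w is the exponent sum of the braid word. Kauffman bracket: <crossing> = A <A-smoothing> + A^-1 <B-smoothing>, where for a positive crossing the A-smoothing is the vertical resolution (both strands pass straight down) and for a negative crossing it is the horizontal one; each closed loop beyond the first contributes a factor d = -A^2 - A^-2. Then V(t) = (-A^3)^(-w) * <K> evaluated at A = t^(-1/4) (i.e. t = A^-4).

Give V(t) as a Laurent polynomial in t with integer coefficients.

t - 2 + 3*t^-1 - 3*t^-2 + 4*t^-3 - 3*t^-4 + 2*t^-5 - t^-6

Derivation:
The presented braid s3 s2^-1 s1^-1 s3^-1 s2 s1^-1 s3^-1 s2 s3^-1 s4 s2 s3^-1 on 5 strands reduces by inverse Markov moves (closure unchanged at each step):
  Deconjugate: the word is γ·β·γ⁻¹ with γ = s3 s2^-1 (prefix) and γ⁻¹ = s2 s3^-1 (suffix); strip both.
  Destabilize: the word has the form β·s4 where s4 occurs only as the final letter (β ∈ B_4); drop it and the last strand → 4 strands.
Reduced to β = s1^-1 s3^-1 s2 s1^-1 s3^-1 s2 s3^-1 on 4 strands, 7 crossings.
Compute on β:
Braid: s1^-1 s3^-1 s2 s1^-1 s3^-1 s2 s3^-1 on 4 strands, 7 crossings.
Writhe w = (#positive) - (#negative) = 2 - 5 = -3.
Enumerate smoothing states for the bracket polynomial. There are 2^7 = 128 states.
Smooth each crossing (0=||, 1=⌣⌢); contribution A^(Σ sign_k(1-2s_k)) * d^(L-1).
Tabulate the states by total A-exponent and number of loops L (A-exp: L × count):
  A^7: L=5 ×1
  A^5: L=4 ×7
  A^3: L=3 ×20, L=5 ×1
  A^1: L=2 ×29, L=4 ×6
  A^-1: L=1 ×19, L=3 ×16
  A^-3: L=2 ×19, L=4 ×2
  A^-5: L=3 ×7
  A^-7: L=4 ×1
Each group contributes A^e * Σ count * d^(L-1):
Powers of d = -A^2 - A^-2: d^2 = A^4 + 2 + A^-4; d^3 = -A^6 - 3*A^2 - 3*A^-2 - A^-6; d^4 = A^8 + 4*A^4 + 6 + 4*A^-4 + A^-8.
  A^7 * (d^4) = A^15 + 4*A^11 + 6*A^7 + 4*A^3 + A^-1
  A^5 * (7*d^3) = -7*A^11 - 21*A^7 - 21*A^3 - 7*A^-1
  A^3 * (20*d^2 + d^4) = A^11 + 24*A^7 + 46*A^3 + 24*A^-1 + A^-5
  A^1 * (29*d + 6*d^3) = -6*A^7 - 47*A^3 - 47*A^-1 - 6*A^-5
  A^-1 * (19 + 16*d^2) = 16*A^3 + 51*A^-1 + 16*A^-5
  A^-3 * (19*d + 2*d^3) = -2*A^3 - 25*A^-1 - 25*A^-5 - 2*A^-9
  A^-5 * (7*d^2) = 7*A^-1 + 14*A^-5 + 7*A^-9
  A^-7 * (d^3) = -A^-1 - 3*A^-5 - 3*A^-9 - A^-13
Summing the groups: <K> = A^15 - 2*A^11 + 3*A^7 - 4*A^3 + 3*A^-1 - 3*A^-5 + 2*A^-9 - A^-13
Normalise by the writhe: (-A^3)^(-w) = (-A^3)^(3) = -A^9, so f(A) = -A^9 * <K> = -A^24 + 2*A^20 - 3*A^16 + 4*A^12 - 3*A^8 + 3*A^4 - 2 + A^-4.
Substitute A = t^(-1/4), i.e. A^e → t^(-e/4): V(t) = t - 2 + 3*t^-1 - 3*t^-2 + 4*t^-3 - 3*t^-4 + 2*t^-5 - t^-6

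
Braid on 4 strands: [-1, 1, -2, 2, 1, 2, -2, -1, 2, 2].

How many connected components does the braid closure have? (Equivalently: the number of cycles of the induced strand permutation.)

4

Derivation:
Track the strand permutation on 4 strands, starting from identity.
  step 1: s1^-1 swaps positions 1,2 -> [2 1 3 4]
  step 2: s1 swaps positions 1,2 -> [1 2 3 4]
  step 3: s2^-1 swaps positions 2,3 -> [1 3 2 4]
  step 4: s2 swaps positions 2,3 -> [1 2 3 4]
  step 5: s1 swaps positions 1,2 -> [2 1 3 4]
  step 6: s2 swaps positions 2,3 -> [2 3 1 4]
  step 7: s2^-1 swaps positions 2,3 -> [2 1 3 4]
  step 8: s1^-1 swaps positions 1,2 -> [1 2 3 4]
  step 9: s2 swaps positions 2,3 -> [1 3 2 4]
  step 10: s2 swaps positions 2,3 -> [1 2 3 4]
Final permutation (position -> original strand): [1 2 3 4]
Closure components = cycle count of this permutation = 4.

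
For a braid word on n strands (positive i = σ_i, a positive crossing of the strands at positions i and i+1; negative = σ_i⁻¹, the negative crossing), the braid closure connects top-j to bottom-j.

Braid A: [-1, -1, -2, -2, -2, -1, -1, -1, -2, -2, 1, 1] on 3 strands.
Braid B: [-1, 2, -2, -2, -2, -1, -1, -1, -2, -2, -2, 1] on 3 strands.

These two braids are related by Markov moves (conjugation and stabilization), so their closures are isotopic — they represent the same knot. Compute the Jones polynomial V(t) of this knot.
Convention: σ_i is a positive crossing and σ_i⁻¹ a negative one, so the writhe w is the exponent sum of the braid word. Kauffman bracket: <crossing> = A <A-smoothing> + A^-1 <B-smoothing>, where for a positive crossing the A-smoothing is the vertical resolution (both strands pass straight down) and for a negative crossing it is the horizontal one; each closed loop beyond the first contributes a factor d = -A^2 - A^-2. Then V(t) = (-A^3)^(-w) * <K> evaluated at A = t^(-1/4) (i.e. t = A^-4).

t^-3 + 2*t^-5 - 2*t^-6 + 2*t^-7 - 3*t^-8 + 2*t^-9 - 2*t^-10 + t^-11

Derivation:
Markov-equivalent braids have isotopic closures, hence identical knot invariants. Strip the Markov moves from each word to reach a common short braid β, then compute V(t) once on β.
Braid A: s1^-1 s1^-1 s2^-1 s2^-1 s2^-1 s1^-1 s1^-1 s1^-1 s2^-1 s2^-1 s1 s1 on 3 strands reduces by inverse Markov moves (closure unchanged at each step):
  Deconjugate: the word is γ·β·γ⁻¹ with γ = s1^-1 s1^-1 (prefix) and γ⁻¹ = s1 s1 (suffix); strip both.
Reduced to β = s2^-1 s2^-1 s2^-1 s1^-1 s1^-1 s1^-1 s2^-1 s2^-1 on 3 strands, 8 crossings.
Braid B: s1^-1 s2 s2^-1 s2^-1 s2^-1 s1^-1 s1^-1 s1^-1 s2^-1 s2^-1 s2^-1 s1 on 3 strands reduces by inverse Markov moves (closure unchanged at each step):
  Deconjugate: the word is γ·β·γ⁻¹ with γ = s1^-1 s2 (prefix) and γ⁻¹ = s2^-1 s1 (suffix); strip both.
Reduced to β = s2^-1 s2^-1 s2^-1 s1^-1 s1^-1 s1^-1 s2^-1 s2^-1 on 3 strands, 8 crossings.
Both give the same β = s2^-1 s2^-1 s2^-1 s1^-1 s1^-1 s1^-1 s2^-1 s2^-1 on 3 strands, so one state sum suffices:
Braid: s2^-1 s2^-1 s2^-1 s1^-1 s1^-1 s1^-1 s2^-1 s2^-1 on 3 strands, 8 crossings.
Writhe w = (#positive) - (#negative) = 0 - 8 = -8.
Enumerate smoothing states for the bracket polynomial. There are 2^8 = 256 states.
Each crossing splits two ways (0=vertical, 1=horizontal). The state's weight is A^(#A-smoothings - #B-smoothings) * d^(loops - 1).
Tabulate the states by total A-exponent and number of loops L (A-exp: L × count):
  A^8: L=7 ×1
  A^6: L=6 ×8
  A^4: L=5 ×28
  A^2: L=4 ×55, L=6 ×1
  A^0: L=3 ×65, L=5 ×5
  A^-2: L=2 ×45, L=4 ×11
  A^-4: L=1 ×15, L=3 ×13
  A^-6: L=2 ×8
  A^-8: L=3 ×1
Each group contributes A^e * Σ count * d^(L-1):
Powers of d = -A^2 - A^-2: d^2 = A^4 + 2 + A^-4; d^3 = -A^6 - 3*A^2 - 3*A^-2 - A^-6; d^4 = A^8 + 4*A^4 + 6 + 4*A^-4 + A^-8; d^5 = -A^10 - 5*A^6 - 10*A^2 - 10*A^-2 - 5*A^-6 - A^-10; d^6 = A^12 + 6*A^8 + 15*A^4 + 20 + 15*A^-4 + 6*A^-8 + A^-12.
  A^8 * (d^6) = A^20 + 6*A^16 + 15*A^12 + 20*A^8 + 15*A^4 + 6 + A^-4
  A^6 * (8*d^5) = -8*A^16 - 40*A^12 - 80*A^8 - 80*A^4 - 40 - 8*A^-4
  A^4 * (28*d^4) = 28*A^12 + 112*A^8 + 168*A^4 + 112 + 28*A^-4
  A^2 * (55*d^3 + d^5) = -A^12 - 60*A^8 - 175*A^4 - 175 - 60*A^-4 - A^-8
  A^0 * (65*d^2 + 5*d^4) = 5*A^8 + 85*A^4 + 160 + 85*A^-4 + 5*A^-8
  A^-2 * (45*d + 11*d^3) = -11*A^4 - 78 - 78*A^-4 - 11*A^-8
  A^-4 * (15 + 13*d^2) = 13 + 41*A^-4 + 13*A^-8
  A^-6 * (8*d) = -8*A^-4 - 8*A^-8
  A^-8 * (d^2) = A^-4 + 2*A^-8 + A^-12
Summing the groups: <K> = A^20 - 2*A^16 + 2*A^12 - 3*A^8 + 2*A^4 - 2 + 2*A^-4 + A^-12
Normalise by the writhe: (-A^3)^(-w) = (-A^3)^(8) = A^24, so f(A) = A^24 * <K> = A^44 - 2*A^40 + 2*A^36 - 3*A^32 + 2*A^28 - 2*A^24 + 2*A^20 + A^12.
Substitute A = t^(-1/4), i.e. A^e → t^(-e/4): V(t) = t^-3 + 2*t^-5 - 2*t^-6 + 2*t^-7 - 3*t^-8 + 2*t^-9 - 2*t^-10 + t^-11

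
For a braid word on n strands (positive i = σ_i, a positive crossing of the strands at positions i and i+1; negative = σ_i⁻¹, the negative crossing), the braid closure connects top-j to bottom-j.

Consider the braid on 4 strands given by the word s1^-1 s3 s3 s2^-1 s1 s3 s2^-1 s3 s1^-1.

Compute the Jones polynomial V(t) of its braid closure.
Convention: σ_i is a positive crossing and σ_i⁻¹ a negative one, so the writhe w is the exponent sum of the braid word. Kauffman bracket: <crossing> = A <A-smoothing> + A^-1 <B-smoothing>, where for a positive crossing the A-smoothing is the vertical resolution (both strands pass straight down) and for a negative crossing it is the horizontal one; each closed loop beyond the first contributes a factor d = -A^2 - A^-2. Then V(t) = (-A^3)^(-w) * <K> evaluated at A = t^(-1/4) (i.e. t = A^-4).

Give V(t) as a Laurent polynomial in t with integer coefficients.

Braid: s1^-1 s3 s3 s2^-1 s1 s3 s2^-1 s3 s1^-1 on 4 strands, 9 crossings.
Writhe w = (#positive) - (#negative) = 5 - 4 = 1.
State-sum expansion of <K>. There are 2^9 = 512 states.
Each crossing splits two ways (0=vertical, 1=horizontal). The state's weight is A^(#A-smoothings - #B-smoothings) * d^(loops - 1).
Tabulate the states by total A-exponent and number of loops L (A-exp: L × count):
  A^9: L=4 ×1
  A^7: L=3 ×9
  A^5: L=2 ×29, L=4 ×7
  A^3: L=1 ×30, L=3 ×52, L=5 ×2
  A^1: L=2 ×83, L=4 ×43
  A^-1: L=1 ×11, L=3 ×93, L=5 ×22
  A^-3: L=2 ×19, L=4 ×58, L=6 ×7
  A^-5: L=3 ×15, L=5 ×20, L=7 ×1
  A^-7: L=4 ×6, L=6 ×3
  A^-9: L=5 ×1
Each group contributes A^e * Σ count * d^(L-1):
Powers of d = -A^2 - A^-2: d^2 = A^4 + 2 + A^-4; d^3 = -A^6 - 3*A^2 - 3*A^-2 - A^-6; d^4 = A^8 + 4*A^4 + 6 + 4*A^-4 + A^-8; d^5 = -A^10 - 5*A^6 - 10*A^2 - 10*A^-2 - 5*A^-6 - A^-10; d^6 = A^12 + 6*A^8 + 15*A^4 + 20 + 15*A^-4 + 6*A^-8 + A^-12.
  A^9 * (d^3) = -A^15 - 3*A^11 - 3*A^7 - A^3
  A^7 * (9*d^2) = 9*A^11 + 18*A^7 + 9*A^3
  A^5 * (29*d + 7*d^3) = -7*A^11 - 50*A^7 - 50*A^3 - 7*A^-1
  A^3 * (30 + 52*d^2 + 2*d^4) = 2*A^11 + 60*A^7 + 146*A^3 + 60*A^-1 + 2*A^-5
  A^1 * (83*d + 43*d^3) = -43*A^7 - 212*A^3 - 212*A^-1 - 43*A^-5
  A^-1 * (11 + 93*d^2 + 22*d^4) = 22*A^7 + 181*A^3 + 329*A^-1 + 181*A^-5 + 22*A^-9
  A^-3 * (19*d + 58*d^3 + 7*d^5) = -7*A^7 - 93*A^3 - 263*A^-1 - 263*A^-5 - 93*A^-9 - 7*A^-13
  A^-5 * (15*d^2 + 20*d^4 + d^6) = A^7 + 26*A^3 + 110*A^-1 + 170*A^-5 + 110*A^-9 + 26*A^-13 + A^-17
  A^-7 * (6*d^3 + 3*d^5) = -3*A^3 - 21*A^-1 - 48*A^-5 - 48*A^-9 - 21*A^-13 - 3*A^-17
  A^-9 * (d^4) = A^-1 + 4*A^-5 + 6*A^-9 + 4*A^-13 + A^-17
Summing the groups: <K> = -A^15 + A^11 - 2*A^7 + 3*A^3 - 3*A^-1 + 3*A^-5 - 3*A^-9 + 2*A^-13 - A^-17
Normalise by the writhe: (-A^3)^(-w) = (-A^3)^(-1) = -A^-3, so f(A) = -A^-3 * <K> = A^12 - A^8 + 2*A^4 - 3 + 3*A^-4 - 3*A^-8 + 3*A^-12 - 2*A^-16 + A^-20.
Substitute A = t^(-1/4), i.e. A^e → t^(-e/4): V(t) = t^5 - 2*t^4 + 3*t^3 - 3*t^2 + 3*t - 3 + 2*t^-1 - t^-2 + t^-3

Answer: t^5 - 2*t^4 + 3*t^3 - 3*t^2 + 3*t - 3 + 2*t^-1 - t^-2 + t^-3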